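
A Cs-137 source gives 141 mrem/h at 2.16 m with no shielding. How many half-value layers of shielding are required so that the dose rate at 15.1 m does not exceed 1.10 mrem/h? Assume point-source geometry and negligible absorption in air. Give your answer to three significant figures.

1.39 half-value layers

At 15.1 m, distance alone gives 141 × (2.16/15.1)² = 141 × 0.02046 = 2.885 mrem/h.
Further attenuation needed: 2.885/1.10 = 2.623.
n = log₂(2.623) = 1.391 half-value layers.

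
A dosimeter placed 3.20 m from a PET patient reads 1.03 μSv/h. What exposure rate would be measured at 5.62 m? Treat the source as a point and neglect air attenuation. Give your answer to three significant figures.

By the inverse-square law, scaling from 3.20 m to 5.62 m:
1.03 × (3.20/5.62)² = 1.03 × 0.3242 = 0.3339 μSv/h.

0.334 μSv/h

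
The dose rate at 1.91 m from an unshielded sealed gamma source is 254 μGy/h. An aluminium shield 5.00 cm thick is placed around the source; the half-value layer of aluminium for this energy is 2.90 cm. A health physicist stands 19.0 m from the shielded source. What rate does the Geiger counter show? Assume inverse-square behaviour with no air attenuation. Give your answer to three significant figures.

Distance alone: (1.91/19.0)² = 0.01011, so 254 × 0.01011 = 2.568 μGy/h.
Shield: 5.00/2.90 = 1.724 half-value layers → attenuation 2^(−1.724) = 0.3027.
Combined: 2.568 × 0.3027 = 0.7773 μGy/h.

0.777 μGy/h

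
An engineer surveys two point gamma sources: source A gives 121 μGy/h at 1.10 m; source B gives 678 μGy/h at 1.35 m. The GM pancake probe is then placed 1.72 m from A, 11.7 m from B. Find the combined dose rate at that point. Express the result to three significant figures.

Each source contributes Iᵢ·(dᵢ/rᵢ)²; contributions add.
A: 121 × (1.10/1.72)² = 49.49 μGy/h
B: 678 × (1.35/11.7)² = 9.027 μGy/h
Total = 49.49 + 9.027 = 58.52 μGy/h.

58.5 μGy/h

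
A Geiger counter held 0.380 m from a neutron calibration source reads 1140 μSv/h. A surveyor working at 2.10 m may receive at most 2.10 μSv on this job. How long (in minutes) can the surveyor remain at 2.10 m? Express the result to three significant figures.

3.38 min

By the inverse-square law, rate at 2.10 m:
1140 × (0.380/2.10)² = 1140 × 0.03274 = 37.32 μSv/h.
Stay time = 2.10 μSv ÷ 37.32 μSv/h = 0.05627 h = 3.376 min.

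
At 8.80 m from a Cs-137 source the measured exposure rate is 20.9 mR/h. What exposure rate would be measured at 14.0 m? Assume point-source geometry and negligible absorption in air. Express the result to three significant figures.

8.26 mR/h

Using I₁d₁² = I₂d₂², scaling from 8.80 m to 14.0 m:
20.9 × (8.80/14.0)² = 20.9 × 0.3951 = 8.258 mR/h.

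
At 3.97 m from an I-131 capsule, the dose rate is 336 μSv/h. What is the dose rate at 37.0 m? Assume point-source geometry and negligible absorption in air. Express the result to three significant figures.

3.87 μSv/h

Since intensity falls as 1/r², the rate at 37.0 m is
336 × (3.97/37.0)² = 336 × 0.01151 = 3.867 μSv/h.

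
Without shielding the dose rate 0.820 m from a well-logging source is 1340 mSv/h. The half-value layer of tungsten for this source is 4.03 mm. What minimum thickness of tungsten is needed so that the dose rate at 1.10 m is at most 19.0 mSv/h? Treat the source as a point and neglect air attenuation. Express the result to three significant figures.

21.3 mm

At 1.10 m, distance alone gives 1340 × (0.820/1.10)² = 1340 × 0.5557 = 744.6 mSv/h.
Further attenuation needed: 744.6/19.0 = 39.19.
n = log₂(39.19) = 5.292 half-value layers.
Thickness = 5.292 × 4.03 mm = 21.33 mm.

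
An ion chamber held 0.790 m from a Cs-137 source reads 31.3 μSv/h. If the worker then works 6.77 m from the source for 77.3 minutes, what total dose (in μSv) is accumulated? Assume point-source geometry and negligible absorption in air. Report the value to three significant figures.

Applying the 1/r² law, rate at 6.77 m:
(0.790/6.77)² = 0.01362, so 31.3 × 0.01362 = 0.4263 μSv/h.
Dose = rate × time = 0.4263 μSv/h × 1.288 h = 0.5491 μSv.

0.549 μSv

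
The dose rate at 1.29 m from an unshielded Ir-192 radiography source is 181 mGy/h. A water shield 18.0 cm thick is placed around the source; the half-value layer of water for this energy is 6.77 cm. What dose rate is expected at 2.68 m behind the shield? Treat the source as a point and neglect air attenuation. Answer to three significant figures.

Distance alone: (1.29/2.68)² = 0.2317, so 181 × 0.2317 = 41.94 mGy/h.
Shield: 18.0/6.77 = 2.659 half-value layers → attenuation 2^(−2.659) = 0.1583.
Combined: 41.94 × 0.1583 = 6.639 mGy/h.

6.64 mGy/h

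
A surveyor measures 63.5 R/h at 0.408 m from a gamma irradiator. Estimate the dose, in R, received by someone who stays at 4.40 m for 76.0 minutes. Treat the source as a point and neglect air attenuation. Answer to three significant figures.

Applying the 1/r² law, rate at 4.40 m:
63.5 × (0.408/4.40)² = 63.5 × 0.008598 = 0.5460 R/h.
Dose = rate × time = 0.5460 R/h × 1.267 h = 0.6918 R.

0.692 R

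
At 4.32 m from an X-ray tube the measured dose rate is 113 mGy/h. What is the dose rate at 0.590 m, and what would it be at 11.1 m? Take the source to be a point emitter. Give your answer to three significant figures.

6060 mGy/h; 17.1 mGy/h

Using I₁d₁² = I₂d₂²,
At 0.590 m: (4.32/0.590)² = 53.61, so 113 × 53.61 = 6058 mGy/h
At 11.1 m: (0.590/11.1)² = 0.002825, so 6058 × 0.002825 = 17.11 mGy/h.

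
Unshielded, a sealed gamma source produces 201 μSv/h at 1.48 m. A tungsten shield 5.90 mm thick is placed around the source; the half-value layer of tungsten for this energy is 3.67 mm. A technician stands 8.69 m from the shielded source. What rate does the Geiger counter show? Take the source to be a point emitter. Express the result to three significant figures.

1.91 μSv/h

Distance alone: (1.48/8.69)² = 0.02901, so 201 × 0.02901 = 5.831 μSv/h.
Shield: 5.90/3.67 = 1.608 half-value layers → attenuation 2^(−1.608) = 0.3281.
Combined: 5.831 × 0.3281 = 1.913 μSv/h.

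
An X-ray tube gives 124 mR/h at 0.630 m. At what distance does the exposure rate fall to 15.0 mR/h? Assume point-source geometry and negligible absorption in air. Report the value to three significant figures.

Intensity scales as (d₁/d₂)², so d₂ = d₁·√(I₁/I₂).
I₁/I₂ = 124/15.0 = 8.267, so d₂ = 0.630 × √8.267 = 1.811 m.

1.81 m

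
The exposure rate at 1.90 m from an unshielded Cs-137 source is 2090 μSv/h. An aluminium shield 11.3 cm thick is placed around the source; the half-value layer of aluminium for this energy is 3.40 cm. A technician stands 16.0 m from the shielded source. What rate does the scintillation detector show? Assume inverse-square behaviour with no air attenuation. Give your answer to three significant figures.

Distance alone: 2090 × (1.90/16.0)² = 2090 × 0.01410 = 29.47 μSv/h.
Shield: 11.3/3.40 = 3.324 half-value layers → attenuation 2^(−3.324) = 0.09986.
Combined: 29.47 × 0.09986 = 2.943 μSv/h.

2.94 μSv/h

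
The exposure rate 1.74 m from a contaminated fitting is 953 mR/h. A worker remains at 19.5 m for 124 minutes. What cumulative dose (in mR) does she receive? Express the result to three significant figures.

15.7 mR

Intensity scales as (d₁/d₂)², so rate at 19.5 m:
(1.74/19.5)² = 0.007962, so 953 × 0.007962 = 7.588 mR/h.
Dose = rate × time = 7.588 mR/h × 2.067 h = 15.68 mR.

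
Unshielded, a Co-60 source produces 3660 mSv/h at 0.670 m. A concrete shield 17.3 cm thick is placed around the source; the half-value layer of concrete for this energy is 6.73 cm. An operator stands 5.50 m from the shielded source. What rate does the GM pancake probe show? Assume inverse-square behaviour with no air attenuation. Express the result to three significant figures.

Distance alone: (0.670/5.50)² = 0.01484, so 3660 × 0.01484 = 54.31 mSv/h.
Shield: 17.3/6.73 = 2.571 half-value layers → attenuation 2^(−2.571) = 0.1683.
Combined: 54.31 × 0.1683 = 9.140 mSv/h.

9.14 mSv/h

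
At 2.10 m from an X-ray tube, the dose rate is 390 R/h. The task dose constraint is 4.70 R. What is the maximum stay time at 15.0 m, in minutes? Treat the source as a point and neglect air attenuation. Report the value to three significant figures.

Since intensity falls as 1/r², rate at 15.0 m:
390 × (2.10/15.0)² = 390 × 0.01960 = 7.644 R/h.
Stay time = 4.70 R ÷ 7.644 R/h = 0.6149 h = 36.89 min.

36.9 min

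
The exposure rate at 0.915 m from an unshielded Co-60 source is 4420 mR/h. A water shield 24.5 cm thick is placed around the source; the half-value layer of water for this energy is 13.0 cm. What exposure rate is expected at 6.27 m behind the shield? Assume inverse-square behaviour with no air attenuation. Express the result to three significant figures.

25.5 mR/h

Distance alone: (0.915/6.27)² = 0.02130, so 4420 × 0.02130 = 94.15 mR/h.
Shield: 24.5/13.0 = 1.885 half-value layers → attenuation 2^(−1.885) = 0.2707.
Combined: 94.15 × 0.2707 = 25.49 mR/h.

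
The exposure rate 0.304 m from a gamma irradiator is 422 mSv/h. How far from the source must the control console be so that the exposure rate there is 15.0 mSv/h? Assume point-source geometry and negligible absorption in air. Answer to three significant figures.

1.61 m

Intensity scales as (d₁/d₂)², so d₂ = d₁·√(I₁/I₂).
I₁/I₂ = 422/15.0 = 28.13, so d₂ = 0.304 × √28.13 = 1.612 m.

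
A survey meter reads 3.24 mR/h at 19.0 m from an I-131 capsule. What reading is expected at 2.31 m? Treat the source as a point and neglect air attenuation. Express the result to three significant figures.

219 mR/h

Using I₁d₁² = I₂d₂², the rate at 2.31 m is
(19.0/2.31)² = 67.65, so 3.24 × 67.65 = 219.2 mR/h.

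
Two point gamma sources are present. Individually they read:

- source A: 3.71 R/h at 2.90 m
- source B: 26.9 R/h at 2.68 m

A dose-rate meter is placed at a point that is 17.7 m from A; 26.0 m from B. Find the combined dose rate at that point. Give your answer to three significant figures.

Each source contributes Iᵢ·(dᵢ/rᵢ)²; contributions add.
A: 3.71 × (2.90/17.7)² = 0.09959 R/h
B: 26.9 × (2.68/26.0)² = 0.2858 R/h
Total = 0.09959 + 0.2858 = 0.3854 R/h.

0.385 R/h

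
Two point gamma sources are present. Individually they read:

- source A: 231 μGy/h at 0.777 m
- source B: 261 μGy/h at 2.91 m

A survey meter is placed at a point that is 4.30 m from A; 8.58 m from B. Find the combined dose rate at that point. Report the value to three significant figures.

Each source contributes Iᵢ·(dᵢ/rᵢ)²; contributions add.
A: 231 × (0.777/4.30)² = 7.543 μGy/h
B: 261 × (2.91/8.58)² = 30.02 μGy/h
Total = 7.543 + 30.02 = 37.56 μGy/h.

37.6 μGy/h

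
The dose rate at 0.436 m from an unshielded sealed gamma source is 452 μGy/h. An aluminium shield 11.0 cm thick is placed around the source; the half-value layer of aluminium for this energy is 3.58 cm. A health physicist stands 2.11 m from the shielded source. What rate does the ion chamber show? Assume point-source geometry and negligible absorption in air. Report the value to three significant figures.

2.29 μGy/h

Distance alone: (0.436/2.11)² = 0.04270, so 452 × 0.04270 = 19.30 μGy/h.
Shield: 11.0/3.58 = 3.073 half-value layers → attenuation 2^(−3.073) = 0.1188.
Combined: 19.30 × 0.1188 = 2.293 μGy/h.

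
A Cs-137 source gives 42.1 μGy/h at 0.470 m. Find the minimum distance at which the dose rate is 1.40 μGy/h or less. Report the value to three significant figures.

Applying the 1/r² law, d₂ = d₁·√(I₁/I₂).
I₁/I₂ = 42.1/1.40 = 30.07, so d₂ = 0.470 × √30.07 = 2.577 m.

2.58 m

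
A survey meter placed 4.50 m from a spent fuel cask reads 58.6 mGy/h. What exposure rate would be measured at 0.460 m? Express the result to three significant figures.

5610 mGy/h

Using I₁d₁² = I₂d₂², scaling from 4.50 m to 0.460 m:
(4.50/0.460)² = 95.70, so 58.6 × 95.70 = 5608 mGy/h.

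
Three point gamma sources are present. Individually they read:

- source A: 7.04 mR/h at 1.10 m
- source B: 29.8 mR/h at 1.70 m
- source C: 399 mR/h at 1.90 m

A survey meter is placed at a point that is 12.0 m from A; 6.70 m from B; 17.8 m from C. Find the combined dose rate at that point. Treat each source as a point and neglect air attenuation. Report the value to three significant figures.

By superposition, sum each source's inverse-square contribution:
A: 7.04 × (1.10/12.0)² = 0.05916 mR/h
B: 29.8 × (1.70/6.70)² = 1.919 mR/h
C: 399 × (1.90/17.8)² = 4.546 mR/h
Total = 0.05916 + 1.919 + 4.546 = 6.524 mR/h.

6.52 mR/h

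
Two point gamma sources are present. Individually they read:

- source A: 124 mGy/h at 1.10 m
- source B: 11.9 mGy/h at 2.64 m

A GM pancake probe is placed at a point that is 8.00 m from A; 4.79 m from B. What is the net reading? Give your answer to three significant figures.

5.96 mGy/h

Each source contributes Iᵢ·(dᵢ/rᵢ)²; contributions add.
A: 124 × (1.10/8.00)² = 2.344 mGy/h
B: 11.9 × (2.64/4.79)² = 3.615 mGy/h
Total = 2.344 + 3.615 = 5.959 mGy/h.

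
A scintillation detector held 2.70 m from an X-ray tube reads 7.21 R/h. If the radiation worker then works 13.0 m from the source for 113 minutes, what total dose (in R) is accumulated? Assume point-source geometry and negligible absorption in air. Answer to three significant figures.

Using I₁d₁² = I₂d₂², rate at 13.0 m:
7.21 × (2.70/13.0)² = 7.21 × 0.04314 = 0.3110 R/h.
Dose = rate × time = 0.3110 R/h × 1.883 h = 0.5856 R.

0.586 R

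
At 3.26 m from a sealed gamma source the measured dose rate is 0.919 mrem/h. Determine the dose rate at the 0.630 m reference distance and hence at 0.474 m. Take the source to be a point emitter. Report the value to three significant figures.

24.6 mrem/h; 43.5 mrem/h

Intensity scales as (d₁/d₂)², so
At 0.630 m: 0.919 × (3.26/0.630)² = 0.919 × 26.78 = 24.61 mrem/h
At 0.474 m: 24.61 × (0.630/0.474)² = 24.61 × 1.767 = 43.49 mrem/h.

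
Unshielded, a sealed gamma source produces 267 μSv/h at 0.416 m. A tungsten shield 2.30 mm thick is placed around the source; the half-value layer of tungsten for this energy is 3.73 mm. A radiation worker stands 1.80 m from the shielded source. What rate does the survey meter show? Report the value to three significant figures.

9.30 μSv/h

Distance alone: (0.416/1.80)² = 0.05341, so 267 × 0.05341 = 14.26 μSv/h.
Shield: 2.30/3.73 = 0.6166 half-value layers → attenuation 2^(−0.6166) = 0.6522.
Combined: 14.26 × 0.6522 = 9.300 μSv/h.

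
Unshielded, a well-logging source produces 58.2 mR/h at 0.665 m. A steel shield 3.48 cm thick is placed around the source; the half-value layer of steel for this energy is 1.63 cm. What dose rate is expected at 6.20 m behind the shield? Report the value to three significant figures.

0.152 mR/h

Distance alone: 58.2 × (0.665/6.20)² = 58.2 × 0.01150 = 0.6693 mR/h.
Shield: 3.48/1.63 = 2.135 half-value layers → attenuation 2^(−2.135) = 0.2277.
Combined: 0.6693 × 0.2277 = 0.1524 mR/h.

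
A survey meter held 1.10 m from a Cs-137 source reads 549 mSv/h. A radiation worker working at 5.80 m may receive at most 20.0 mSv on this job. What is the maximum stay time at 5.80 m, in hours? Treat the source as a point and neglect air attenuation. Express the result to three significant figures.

Applying the 1/r² law, rate at 5.80 m:
549 × (1.10/5.80)² = 549 × 0.03597 = 19.75 mSv/h.
Stay time = 20.0 mSv ÷ 19.75 mSv/h = 1.013 h.

1.01 h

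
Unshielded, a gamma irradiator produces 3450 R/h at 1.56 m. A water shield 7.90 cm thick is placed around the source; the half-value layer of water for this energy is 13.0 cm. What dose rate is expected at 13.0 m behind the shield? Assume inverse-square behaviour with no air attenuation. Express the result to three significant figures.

32.6 R/h

Distance alone: 3450 × (1.56/13.0)² = 3450 × 0.01440 = 49.68 R/h.
Shield: 7.90/13.0 = 0.6077 half-value layers → attenuation 2^(−0.6077) = 0.6562.
Combined: 49.68 × 0.6562 = 32.60 R/h.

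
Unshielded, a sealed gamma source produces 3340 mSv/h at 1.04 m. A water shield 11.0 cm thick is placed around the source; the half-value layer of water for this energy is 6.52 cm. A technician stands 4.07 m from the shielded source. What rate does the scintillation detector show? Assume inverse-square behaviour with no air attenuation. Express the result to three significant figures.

Distance alone: (1.04/4.07)² = 0.06529, so 3340 × 0.06529 = 218.1 mSv/h.
Shield: 11.0/6.52 = 1.687 half-value layers → attenuation 2^(−1.687) = 0.3106.
Combined: 218.1 × 0.3106 = 67.74 mSv/h.

67.7 mSv/h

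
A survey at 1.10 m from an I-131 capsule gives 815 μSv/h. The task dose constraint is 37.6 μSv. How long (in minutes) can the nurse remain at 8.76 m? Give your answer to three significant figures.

Intensity scales as (d₁/d₂)², so rate at 8.76 m:
815 × (1.10/8.76)² = 815 × 0.01577 = 12.85 μSv/h.
Stay time = 37.6 μSv ÷ 12.85 μSv/h = 2.926 h = 175.6 min.

176 min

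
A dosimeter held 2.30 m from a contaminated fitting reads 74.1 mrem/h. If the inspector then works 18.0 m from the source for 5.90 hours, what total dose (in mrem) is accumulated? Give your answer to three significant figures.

7.14 mrem

Applying the 1/r² law, rate at 18.0 m:
(2.30/18.0)² = 0.01633, so 74.1 × 0.01633 = 1.210 mrem/h.
Dose = rate × time = 1.210 mrem/h × 5.900 h = 7.139 mrem.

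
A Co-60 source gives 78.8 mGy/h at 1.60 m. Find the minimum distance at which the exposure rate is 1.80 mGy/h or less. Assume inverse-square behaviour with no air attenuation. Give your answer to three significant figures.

Since intensity falls as 1/r², d₂ = d₁·√(I₁/I₂).
I₁/I₂ = 78.8/1.80 = 43.78, so d₂ = 1.60 × √43.78 = 10.59 m.

10.6 m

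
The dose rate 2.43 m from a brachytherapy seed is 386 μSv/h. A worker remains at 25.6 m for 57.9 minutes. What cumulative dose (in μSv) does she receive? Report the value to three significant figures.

3.36 μSv

Since intensity falls as 1/r², rate at 25.6 m:
386 × (2.43/25.6)² = 386 × 0.009010 = 3.478 μSv/h.
Dose = rate × time = 3.478 μSv/h × 0.9650 h = 3.356 μSv.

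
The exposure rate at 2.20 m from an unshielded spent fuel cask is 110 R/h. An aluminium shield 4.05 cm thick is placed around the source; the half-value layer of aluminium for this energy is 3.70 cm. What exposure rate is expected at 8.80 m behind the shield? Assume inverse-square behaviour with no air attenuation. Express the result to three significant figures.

3.22 R/h

Distance alone: 110 × (2.20/8.80)² = 110 × 0.06250 = 6.875 R/h.
Shield: 4.05/3.70 = 1.095 half-value layers → attenuation 2^(−1.095) = 0.4681.
Combined: 6.875 × 0.4681 = 3.218 R/h.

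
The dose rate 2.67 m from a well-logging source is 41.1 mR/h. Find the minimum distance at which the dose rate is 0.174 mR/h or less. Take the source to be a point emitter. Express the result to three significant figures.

41.0 m

By the inverse-square law, d₂ = d₁·√(I₁/I₂).
I₁/I₂ = 41.1/0.174 = 236.2, so d₂ = 2.67 × √236.2 = 41.03 m.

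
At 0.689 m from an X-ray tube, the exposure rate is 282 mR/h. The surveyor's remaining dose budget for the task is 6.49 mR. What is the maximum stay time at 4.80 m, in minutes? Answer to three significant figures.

Applying the 1/r² law, rate at 4.80 m:
282 × (0.689/4.80)² = 282 × 0.02060 = 5.809 mR/h.
Stay time = 6.49 mR ÷ 5.809 mR/h = 1.117 h = 67.02 min.

67.0 min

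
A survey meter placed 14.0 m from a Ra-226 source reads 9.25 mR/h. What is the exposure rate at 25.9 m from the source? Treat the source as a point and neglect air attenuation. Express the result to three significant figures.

2.70 mR/h

Since intensity falls as 1/r², scaling from 14.0 m to 25.9 m:
9.25 × (14.0/25.9)² = 9.25 × 0.2922 = 2.703 mR/h.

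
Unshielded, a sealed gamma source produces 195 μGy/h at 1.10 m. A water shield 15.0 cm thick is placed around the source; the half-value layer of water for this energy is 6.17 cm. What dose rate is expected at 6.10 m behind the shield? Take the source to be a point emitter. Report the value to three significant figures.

Distance alone: 195 × (1.10/6.10)² = 195 × 0.03252 = 6.341 μGy/h.
Shield: 15.0/6.17 = 2.431 half-value layers → attenuation 2^(−2.431) = 0.1854.
Combined: 6.341 × 0.1854 = 1.176 μGy/h.

1.18 μGy/h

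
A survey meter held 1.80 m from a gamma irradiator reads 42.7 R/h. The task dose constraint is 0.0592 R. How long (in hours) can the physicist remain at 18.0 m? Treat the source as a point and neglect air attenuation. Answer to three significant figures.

0.139 h

Since intensity falls as 1/r², rate at 18.0 m:
(1.80/18.0)² = 0.01000, so 42.7 × 0.01000 = 0.4270 R/h.
Stay time = 0.0592 R ÷ 0.4270 R/h = 0.1386 h.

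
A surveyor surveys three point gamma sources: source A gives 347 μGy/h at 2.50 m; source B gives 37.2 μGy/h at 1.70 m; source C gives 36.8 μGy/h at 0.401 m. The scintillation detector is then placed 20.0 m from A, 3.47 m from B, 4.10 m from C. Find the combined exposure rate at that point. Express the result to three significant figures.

14.7 μGy/h

By superposition, sum each source's inverse-square contribution:
A: 347 × (2.50/20.0)² = 5.422 μGy/h
B: 37.2 × (1.70/3.47)² = 8.929 μGy/h
C: 36.8 × (0.401/4.10)² = 0.3520 μGy/h
Total = 5.422 + 8.929 + 0.3520 = 14.70 μGy/h.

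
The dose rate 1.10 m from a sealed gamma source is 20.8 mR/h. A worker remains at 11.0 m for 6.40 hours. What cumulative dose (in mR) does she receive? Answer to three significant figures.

By the inverse-square law, rate at 11.0 m:
(1.10/11.0)² = 0.01000, so 20.8 × 0.01000 = 0.2080 mR/h.
Dose = rate × time = 0.2080 mR/h × 6.400 h = 1.331 mR.

1.33 mR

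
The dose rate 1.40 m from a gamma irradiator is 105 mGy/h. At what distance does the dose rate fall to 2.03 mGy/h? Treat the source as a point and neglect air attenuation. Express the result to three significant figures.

10.1 m

Using I₁d₁² = I₂d₂², d₂ = d₁·√(I₁/I₂).
I₁/I₂ = 105/2.03 = 51.72, so d₂ = 1.40 × √51.72 = 10.07 m.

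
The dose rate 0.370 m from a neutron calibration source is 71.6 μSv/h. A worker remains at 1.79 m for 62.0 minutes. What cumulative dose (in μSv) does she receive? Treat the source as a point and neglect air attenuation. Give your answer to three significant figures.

3.16 μSv

Applying the 1/r² law, rate at 1.79 m:
(0.370/1.79)² = 0.04273, so 71.6 × 0.04273 = 3.059 μSv/h.
Dose = rate × time = 3.059 μSv/h × 1.033 h = 3.160 μSv.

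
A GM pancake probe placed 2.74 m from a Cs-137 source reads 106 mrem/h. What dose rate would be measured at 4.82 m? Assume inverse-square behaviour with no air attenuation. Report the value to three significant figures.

34.3 mrem/h

Using I₁d₁² = I₂d₂², scaling from 2.74 m to 4.82 m:
(2.74/4.82)² = 0.3232, so 106 × 0.3232 = 34.26 mrem/h.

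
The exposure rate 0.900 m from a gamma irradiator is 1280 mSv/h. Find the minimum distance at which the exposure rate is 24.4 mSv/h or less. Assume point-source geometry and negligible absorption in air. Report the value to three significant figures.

Applying the 1/r² law, d₂ = d₁·√(I₁/I₂).
I₁/I₂ = 1280/24.4 = 52.46, so d₂ = 0.900 × √52.46 = 6.519 m.

6.52 m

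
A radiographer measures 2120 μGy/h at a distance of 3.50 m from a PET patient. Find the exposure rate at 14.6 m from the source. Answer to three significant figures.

By the inverse-square law, the rate at 14.6 m is
(3.50/14.6)² = 0.05747, so 2120 × 0.05747 = 121.8 μGy/h.

122 μGy/h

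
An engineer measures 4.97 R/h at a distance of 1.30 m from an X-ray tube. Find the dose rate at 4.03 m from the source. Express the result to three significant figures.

Applying the 1/r² law, the rate at 4.03 m is
(1.30/4.03)² = 0.1041, so 4.97 × 0.1041 = 0.5174 R/h.

0.517 R/h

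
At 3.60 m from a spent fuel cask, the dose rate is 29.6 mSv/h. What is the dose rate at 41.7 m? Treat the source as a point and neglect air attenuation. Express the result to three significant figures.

0.221 mSv/h

Using I₁d₁² = I₂d₂², the rate at 41.7 m is
(3.60/41.7)² = 0.007453, so 29.6 × 0.007453 = 0.2206 mSv/h.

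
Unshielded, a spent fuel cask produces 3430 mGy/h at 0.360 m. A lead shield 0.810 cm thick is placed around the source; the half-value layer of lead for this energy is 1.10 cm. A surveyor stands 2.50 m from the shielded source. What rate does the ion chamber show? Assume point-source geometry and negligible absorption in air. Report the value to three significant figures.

Distance alone: (0.360/2.50)² = 0.02074, so 3430 × 0.02074 = 71.14 mGy/h.
Shield: 0.810/1.10 = 0.7364 half-value layers → attenuation 2^(−0.7364) = 0.6002.
Combined: 71.14 × 0.6002 = 42.70 mGy/h.

42.7 mGy/h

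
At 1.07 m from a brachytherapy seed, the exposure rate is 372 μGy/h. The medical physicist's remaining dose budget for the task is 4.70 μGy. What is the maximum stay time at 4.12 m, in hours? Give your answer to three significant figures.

By the inverse-square law, rate at 4.12 m:
(1.07/4.12)² = 0.06745, so 372 × 0.06745 = 25.09 μGy/h.
Stay time = 4.70 μGy ÷ 25.09 μGy/h = 0.1873 h.

0.187 h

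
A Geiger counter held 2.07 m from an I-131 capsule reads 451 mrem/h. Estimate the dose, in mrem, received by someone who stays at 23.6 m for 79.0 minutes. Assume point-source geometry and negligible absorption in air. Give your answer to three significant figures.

Applying the 1/r² law, rate at 23.6 m:
(2.07/23.6)² = 0.007693, so 451 × 0.007693 = 3.470 mrem/h.
Dose = rate × time = 3.470 mrem/h × 1.317 h = 4.570 mrem.

4.57 mrem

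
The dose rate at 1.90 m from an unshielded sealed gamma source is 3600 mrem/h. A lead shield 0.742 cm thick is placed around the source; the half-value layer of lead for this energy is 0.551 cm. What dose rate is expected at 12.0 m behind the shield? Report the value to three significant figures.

35.5 mrem/h

Distance alone: 3600 × (1.90/12.0)² = 3600 × 0.02507 = 90.25 mrem/h.
Shield: 0.742/0.551 = 1.347 half-value layers → attenuation 2^(−1.347) = 0.3931.
Combined: 90.25 × 0.3931 = 35.48 mrem/h.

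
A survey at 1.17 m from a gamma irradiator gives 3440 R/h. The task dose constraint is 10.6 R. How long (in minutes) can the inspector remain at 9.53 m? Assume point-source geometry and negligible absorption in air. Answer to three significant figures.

Intensity scales as (d₁/d₂)², so rate at 9.53 m:
3440 × (1.17/9.53)² = 3440 × 0.01507 = 51.84 R/h.
Stay time = 10.6 R ÷ 51.84 R/h = 0.2045 h = 12.27 min.

12.3 min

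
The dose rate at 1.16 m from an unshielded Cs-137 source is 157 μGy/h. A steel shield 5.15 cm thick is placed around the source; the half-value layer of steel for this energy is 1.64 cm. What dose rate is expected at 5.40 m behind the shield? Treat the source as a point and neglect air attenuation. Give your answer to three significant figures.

0.822 μGy/h

Distance alone: (1.16/5.40)² = 0.04615, so 157 × 0.04615 = 7.246 μGy/h.
Shield: 5.15/1.64 = 3.140 half-value layers → attenuation 2^(−3.140) = 0.1134.
Combined: 7.246 × 0.1134 = 0.8217 μGy/h.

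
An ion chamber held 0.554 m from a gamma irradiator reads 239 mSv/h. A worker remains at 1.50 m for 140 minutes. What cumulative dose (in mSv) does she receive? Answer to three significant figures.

Applying the 1/r² law, rate at 1.50 m:
239 × (0.554/1.50)² = 239 × 0.1364 = 32.60 mSv/h.
Dose = rate × time = 32.60 mSv/h × 2.333 h = 76.06 mSv.

76.1 mSv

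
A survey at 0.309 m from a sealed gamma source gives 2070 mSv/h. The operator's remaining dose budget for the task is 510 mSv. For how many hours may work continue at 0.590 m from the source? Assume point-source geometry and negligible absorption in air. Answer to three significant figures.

0.898 h

Since intensity falls as 1/r², rate at 0.590 m:
2070 × (0.309/0.590)² = 2070 × 0.2743 = 567.8 mSv/h.
Stay time = 510 mSv ÷ 567.8 mSv/h = 0.8982 h.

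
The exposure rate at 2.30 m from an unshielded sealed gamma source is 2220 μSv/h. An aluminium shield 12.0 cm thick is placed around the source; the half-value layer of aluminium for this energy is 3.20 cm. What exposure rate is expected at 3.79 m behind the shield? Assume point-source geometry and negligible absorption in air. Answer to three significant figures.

Distance alone: (2.30/3.79)² = 0.3683, so 2220 × 0.3683 = 817.6 μSv/h.
Shield: 12.0/3.20 = 3.750 half-value layers → attenuation 2^(−3.750) = 0.07433.
Combined: 817.6 × 0.07433 = 60.77 μSv/h.

60.8 μSv/h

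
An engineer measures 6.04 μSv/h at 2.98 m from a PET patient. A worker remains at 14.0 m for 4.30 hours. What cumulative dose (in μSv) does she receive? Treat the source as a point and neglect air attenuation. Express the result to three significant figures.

1.18 μSv

Since intensity falls as 1/r², rate at 14.0 m:
6.04 × (2.98/14.0)² = 6.04 × 0.04531 = 0.2737 μSv/h.
Dose = rate × time = 0.2737 μSv/h × 4.300 h = 1.177 μSv.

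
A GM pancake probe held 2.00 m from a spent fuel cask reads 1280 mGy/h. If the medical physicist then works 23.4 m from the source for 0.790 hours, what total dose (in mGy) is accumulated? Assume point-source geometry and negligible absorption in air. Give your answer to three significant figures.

Since intensity falls as 1/r², rate at 23.4 m:
(2.00/23.4)² = 0.007305, so 1280 × 0.007305 = 9.350 mGy/h.
Dose = rate × time = 9.350 mGy/h × 0.7900 h = 7.386 mGy.

7.39 mGy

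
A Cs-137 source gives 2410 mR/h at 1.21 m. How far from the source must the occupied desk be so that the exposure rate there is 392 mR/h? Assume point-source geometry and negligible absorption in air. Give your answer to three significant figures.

Applying the 1/r² law, d₂ = d₁·√(I₁/I₂).
I₁/I₂ = 2410/392 = 6.148, so d₂ = 1.21 × √6.148 = 3.000 m.

3.00 m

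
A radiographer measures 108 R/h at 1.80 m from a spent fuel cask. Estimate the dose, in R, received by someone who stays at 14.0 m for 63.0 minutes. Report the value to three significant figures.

1.87 R

Using I₁d₁² = I₂d₂², rate at 14.0 m:
108 × (1.80/14.0)² = 108 × 0.01653 = 1.785 R/h.
Dose = rate × time = 1.785 R/h × 1.050 h = 1.874 R.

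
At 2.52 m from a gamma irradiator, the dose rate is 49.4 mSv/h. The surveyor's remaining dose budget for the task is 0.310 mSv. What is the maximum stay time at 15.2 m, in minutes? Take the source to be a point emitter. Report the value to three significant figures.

13.7 min

Applying the 1/r² law, rate at 15.2 m:
(2.52/15.2)² = 0.02749, so 49.4 × 0.02749 = 1.358 mSv/h.
Stay time = 0.310 mSv ÷ 1.358 mSv/h = 0.2283 h = 13.70 min.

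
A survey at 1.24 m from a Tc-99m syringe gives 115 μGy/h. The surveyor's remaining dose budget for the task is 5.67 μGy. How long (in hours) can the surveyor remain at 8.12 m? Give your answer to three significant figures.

Since intensity falls as 1/r², rate at 8.12 m:
115 × (1.24/8.12)² = 115 × 0.02332 = 2.682 μGy/h.
Stay time = 5.67 μGy ÷ 2.682 μGy/h = 2.114 h.

2.11 h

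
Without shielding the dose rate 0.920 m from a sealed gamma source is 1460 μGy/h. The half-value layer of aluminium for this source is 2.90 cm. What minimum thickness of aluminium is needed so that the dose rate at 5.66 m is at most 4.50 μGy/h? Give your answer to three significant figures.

At 5.66 m, distance alone gives 1460 × (0.920/5.66)² = 1460 × 0.02642 = 38.57 μGy/h.
Further attenuation needed: 38.57/4.50 = 8.571.
n = log₂(8.571) = 3.099 half-value layers.
Thickness = 3.099 × 2.90 cm = 8.987 cm.

8.99 cm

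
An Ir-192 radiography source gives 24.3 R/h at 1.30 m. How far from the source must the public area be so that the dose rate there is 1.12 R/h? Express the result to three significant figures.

Applying the 1/r² law, d₂ = d₁·√(I₁/I₂).
I₁/I₂ = 24.3/1.12 = 21.70, so d₂ = 1.30 × √21.70 = 6.056 m.

6.06 m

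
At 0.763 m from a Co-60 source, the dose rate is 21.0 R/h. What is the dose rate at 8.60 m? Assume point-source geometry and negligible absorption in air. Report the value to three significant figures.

Intensity scales as (d₁/d₂)², so the rate at 8.60 m is
21.0 × (0.763/8.60)² = 21.0 × 0.007871 = 0.1653 R/h.

0.165 R/h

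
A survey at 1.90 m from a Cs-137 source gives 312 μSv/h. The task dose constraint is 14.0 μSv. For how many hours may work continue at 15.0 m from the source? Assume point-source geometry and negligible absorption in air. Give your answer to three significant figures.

By the inverse-square law, rate at 15.0 m:
(1.90/15.0)² = 0.01604, so 312 × 0.01604 = 5.004 μSv/h.
Stay time = 14.0 μSv ÷ 5.004 μSv/h = 2.798 h.

2.80 h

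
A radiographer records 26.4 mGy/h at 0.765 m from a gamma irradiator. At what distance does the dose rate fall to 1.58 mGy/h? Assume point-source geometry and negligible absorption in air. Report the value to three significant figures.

Intensity scales as (d₁/d₂)², so d₂ = d₁·√(I₁/I₂).
I₁/I₂ = 26.4/1.58 = 16.71, so d₂ = 0.765 × √16.71 = 3.127 m.

3.13 m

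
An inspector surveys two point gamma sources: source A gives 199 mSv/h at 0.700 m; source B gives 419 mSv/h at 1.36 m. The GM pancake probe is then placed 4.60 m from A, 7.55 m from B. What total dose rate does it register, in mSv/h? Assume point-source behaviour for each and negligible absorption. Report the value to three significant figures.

18.2 mSv/h

By superposition, sum each source's inverse-square contribution:
A: 199 × (0.700/4.60)² = 4.608 mSv/h
B: 419 × (1.36/7.55)² = 13.60 mSv/h
Total = 4.608 + 13.60 = 18.21 mSv/h.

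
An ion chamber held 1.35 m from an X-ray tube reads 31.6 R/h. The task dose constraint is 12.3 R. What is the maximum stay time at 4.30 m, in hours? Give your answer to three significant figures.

Intensity scales as (d₁/d₂)², so rate at 4.30 m:
(1.35/4.30)² = 0.09857, so 31.6 × 0.09857 = 3.115 R/h.
Stay time = 12.3 R ÷ 3.115 R/h = 3.949 h.

3.95 h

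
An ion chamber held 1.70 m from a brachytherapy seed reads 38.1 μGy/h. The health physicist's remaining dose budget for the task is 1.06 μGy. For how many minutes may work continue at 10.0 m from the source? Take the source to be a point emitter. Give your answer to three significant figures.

By the inverse-square law, rate at 10.0 m:
(1.70/10.0)² = 0.02890, so 38.1 × 0.02890 = 1.101 μGy/h.
Stay time = 1.06 μGy ÷ 1.101 μGy/h = 0.9628 h = 57.77 min.

57.8 min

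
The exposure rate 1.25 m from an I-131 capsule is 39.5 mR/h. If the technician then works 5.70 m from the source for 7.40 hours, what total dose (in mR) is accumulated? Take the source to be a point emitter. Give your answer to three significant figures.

By the inverse-square law, rate at 5.70 m:
39.5 × (1.25/5.70)² = 39.5 × 0.04809 = 1.900 mR/h.
Dose = rate × time = 1.900 mR/h × 7.400 h = 14.06 mR.

14.1 mR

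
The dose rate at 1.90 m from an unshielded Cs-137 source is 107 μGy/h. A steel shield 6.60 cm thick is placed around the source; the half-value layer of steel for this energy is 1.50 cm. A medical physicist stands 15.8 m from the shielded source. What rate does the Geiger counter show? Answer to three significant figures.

0.0733 μGy/h

Distance alone: (1.90/15.8)² = 0.01446, so 107 × 0.01446 = 1.547 μGy/h.
Shield: 6.60/1.50 = 4.400 half-value layers → attenuation 2^(−4.400) = 0.04737.
Combined: 1.547 × 0.04737 = 0.07328 μGy/h.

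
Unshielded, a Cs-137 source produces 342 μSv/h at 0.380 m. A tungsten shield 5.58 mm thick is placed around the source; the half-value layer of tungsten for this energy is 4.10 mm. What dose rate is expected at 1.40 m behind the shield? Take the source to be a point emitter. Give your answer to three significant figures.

9.81 μSv/h

Distance alone: (0.380/1.40)² = 0.07367, so 342 × 0.07367 = 25.20 μSv/h.
Shield: 5.58/4.10 = 1.361 half-value layers → attenuation 2^(−1.361) = 0.3893.
Combined: 25.20 × 0.3893 = 9.810 μSv/h.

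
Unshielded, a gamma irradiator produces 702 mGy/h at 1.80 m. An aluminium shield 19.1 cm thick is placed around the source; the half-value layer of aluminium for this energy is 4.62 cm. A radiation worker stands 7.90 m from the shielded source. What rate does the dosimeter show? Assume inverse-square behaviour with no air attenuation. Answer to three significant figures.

2.08 mGy/h

Distance alone: (1.80/7.90)² = 0.05191, so 702 × 0.05191 = 36.44 mGy/h.
Shield: 19.1/4.62 = 4.134 half-value layers → attenuation 2^(−4.134) = 0.05696.
Combined: 36.44 × 0.05696 = 2.076 mGy/h.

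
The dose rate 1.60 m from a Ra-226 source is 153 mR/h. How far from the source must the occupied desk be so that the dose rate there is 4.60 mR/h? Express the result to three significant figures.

Applying the 1/r² law, d₂ = d₁·√(I₁/I₂).
I₁/I₂ = 153/4.60 = 33.26, so d₂ = 1.60 × √33.26 = 9.227 m.

9.23 m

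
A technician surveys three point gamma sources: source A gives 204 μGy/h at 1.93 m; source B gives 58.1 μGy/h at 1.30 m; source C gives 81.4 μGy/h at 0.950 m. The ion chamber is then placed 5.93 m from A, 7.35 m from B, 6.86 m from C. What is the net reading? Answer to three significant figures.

25.0 μGy/h

Each source contributes Iᵢ·(dᵢ/rᵢ)²; contributions add.
A: 204 × (1.93/5.93)² = 21.61 μGy/h
B: 58.1 × (1.30/7.35)² = 1.818 μGy/h
C: 81.4 × (0.950/6.86)² = 1.561 μGy/h
Total = 21.61 + 1.818 + 1.561 = 24.99 μGy/h.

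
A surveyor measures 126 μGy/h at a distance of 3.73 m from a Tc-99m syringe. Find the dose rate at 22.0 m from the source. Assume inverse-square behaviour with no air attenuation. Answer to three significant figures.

3.62 μGy/h

Since intensity falls as 1/r², the rate at 22.0 m is
126 × (3.73/22.0)² = 126 × 0.02875 = 3.623 μGy/h.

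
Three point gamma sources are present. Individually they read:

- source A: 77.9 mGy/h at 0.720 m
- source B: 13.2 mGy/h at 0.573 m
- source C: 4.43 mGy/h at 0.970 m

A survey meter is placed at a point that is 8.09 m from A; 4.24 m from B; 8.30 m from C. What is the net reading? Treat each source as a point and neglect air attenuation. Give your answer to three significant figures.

0.919 mGy/h

By superposition, sum each source's inverse-square contribution:
A: 77.9 × (0.720/8.09)² = 0.6170 mGy/h
B: 13.2 × (0.573/4.24)² = 0.2411 mGy/h
C: 4.43 × (0.970/8.30)² = 0.06050 mGy/h
Total = 0.6170 + 0.2411 + 0.06050 = 0.9186 mGy/h.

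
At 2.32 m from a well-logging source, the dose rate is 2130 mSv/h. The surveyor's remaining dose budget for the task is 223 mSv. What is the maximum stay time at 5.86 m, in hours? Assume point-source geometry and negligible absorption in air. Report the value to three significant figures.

Applying the 1/r² law, rate at 5.86 m:
2130 × (2.32/5.86)² = 2130 × 0.1567 = 333.8 mSv/h.
Stay time = 223 mSv ÷ 333.8 mSv/h = 0.6681 h.

0.668 h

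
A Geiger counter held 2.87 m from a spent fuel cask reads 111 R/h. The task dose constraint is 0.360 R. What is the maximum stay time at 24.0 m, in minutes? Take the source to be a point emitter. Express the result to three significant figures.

13.6 min

Using I₁d₁² = I₂d₂², rate at 24.0 m:
111 × (2.87/24.0)² = 111 × 0.01430 = 1.587 R/h.
Stay time = 0.360 R ÷ 1.587 R/h = 0.2268 h = 13.61 min.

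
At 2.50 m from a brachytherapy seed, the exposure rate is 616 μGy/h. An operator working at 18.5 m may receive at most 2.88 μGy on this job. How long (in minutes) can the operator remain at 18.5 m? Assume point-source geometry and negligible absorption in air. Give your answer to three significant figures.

Using I₁d₁² = I₂d₂², rate at 18.5 m:
(2.50/18.5)² = 0.01826, so 616 × 0.01826 = 11.25 μGy/h.
Stay time = 2.88 μGy ÷ 11.25 μGy/h = 0.2560 h = 15.36 min.

15.4 min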